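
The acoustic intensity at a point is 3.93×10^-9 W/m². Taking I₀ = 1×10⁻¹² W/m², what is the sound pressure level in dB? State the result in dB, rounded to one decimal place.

Dividing by I₀ shifts the exponent by 12: I/I₀ = 3.93×10^3.
L = 10·(0.5944 + 3) = 35.94 dB.

35.9 dB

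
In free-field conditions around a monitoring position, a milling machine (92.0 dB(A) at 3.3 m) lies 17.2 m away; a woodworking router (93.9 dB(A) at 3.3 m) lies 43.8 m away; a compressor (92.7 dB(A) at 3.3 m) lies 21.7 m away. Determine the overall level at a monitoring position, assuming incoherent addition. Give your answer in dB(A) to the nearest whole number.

Apply inverse-square spreading to bring every level to the receiver, then sum 10^(L/10).
milling machine: 92.0 − 20·log₁₀(17.2/3.3) = 92.0 − 14.34 = 77.66 dB(A).
woodworking router: 93.9 − 20·log₁₀(43.8/3.3) = 93.9 − 22.46 = 71.44 dB(A).
compressor: 92.7 − 20·log₁₀(21.7/3.3) = 92.7 − 16.36 = 76.34 dB(A).
Σ 10^(L/10) = 1.153e+08 → L_total = 10·log₁₀(1.153e+08) = 80.62 dB(A).

81 dB(A)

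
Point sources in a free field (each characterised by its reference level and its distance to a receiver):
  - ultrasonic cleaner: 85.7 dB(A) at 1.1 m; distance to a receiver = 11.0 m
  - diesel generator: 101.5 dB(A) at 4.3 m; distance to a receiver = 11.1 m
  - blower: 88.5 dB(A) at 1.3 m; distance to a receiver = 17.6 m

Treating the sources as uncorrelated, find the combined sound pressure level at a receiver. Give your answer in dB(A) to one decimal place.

93.3 dB(A)

Propagate each source to the receiver with L = L_ref − 20·log₁₀(r/r_ref), then add intensities.
ultrasonic cleaner: 85.7 − 20·log₁₀(11.0/1.1) = 85.7 − 20.00 = 65.70 dB(A).
diesel generator: 101.5 − 20·log₁₀(11.1/4.3) = 101.5 − 8.24 = 93.26 dB(A).
blower: 88.5 − 20·log₁₀(17.6/1.3) = 88.5 − 22.63 = 65.87 dB(A).
Σ 10^(L/10) = 2.127e+09 → L_total = 10·log₁₀(2.127e+09) = 93.28 dB(A).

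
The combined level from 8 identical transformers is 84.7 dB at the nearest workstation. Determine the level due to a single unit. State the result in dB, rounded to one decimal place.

8 equal contributions raise the level by 10·log₁₀ 8 = 9.031 dB, so each unit alone gives 84.7 − 9.031.

75.7 dB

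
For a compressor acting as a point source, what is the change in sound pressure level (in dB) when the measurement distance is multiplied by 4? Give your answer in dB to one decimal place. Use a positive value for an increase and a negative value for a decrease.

With spherical spreading the level changes by −20·log₁₀(r₂/r₁).
ΔL = −20·log₁₀(4) = -12.04 dB.

-12.0 dB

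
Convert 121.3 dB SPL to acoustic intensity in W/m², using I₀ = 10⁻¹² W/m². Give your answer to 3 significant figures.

1.35 W/m²

I/I₀ = 10^(121.3/10) = 1.349e+12, so I = 1.349e+12 × 10⁻¹² W/m².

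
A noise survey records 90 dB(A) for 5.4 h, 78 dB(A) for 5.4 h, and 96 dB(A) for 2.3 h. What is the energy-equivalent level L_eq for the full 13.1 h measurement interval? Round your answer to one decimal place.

90.6 dB(A)

L_eq = 10·log₁₀[(1/T)·Σ tᵢ·10^(Lᵢ/10)] with T = 13.1 h.
Σ tᵢ·10^(Lᵢ/10) = 5.4·10^(90/10) + 5.4·10^(78/10) + 2.3·10^(96/10) = 1.490e+10.
L_eq = 10·log₁₀(1.490e+10/13.1) = 90.56 dB(A).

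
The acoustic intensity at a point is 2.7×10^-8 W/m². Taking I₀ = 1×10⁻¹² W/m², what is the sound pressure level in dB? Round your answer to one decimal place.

Dividing by I₀ shifts the exponent by 12: I/I₀ = 2.7×10^4.
L = 10·(0.4314 + 4) = 44.31 dB.

44.3 dB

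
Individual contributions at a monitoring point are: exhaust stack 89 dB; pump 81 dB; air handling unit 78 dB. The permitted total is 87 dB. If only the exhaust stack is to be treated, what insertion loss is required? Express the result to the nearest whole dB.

Fixed contribution from the other sources: Σ 10^(L/10) = 10^(81/10) + 10^(78/10) = 1.890e+08 (82.76 dB).
To meet 87 dB overall, the treated exhaust stack may contribute at most 10^(87/10) − 1.890e+08 = 3.122e+08, i.e. 84.94 dB.
Required insertion loss = 89 − 84.94 = 4.06 dB.

4 dB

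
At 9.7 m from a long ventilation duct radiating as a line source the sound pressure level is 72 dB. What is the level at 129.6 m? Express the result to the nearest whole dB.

61 dB

Cylindrical spreading from a line source gives a 10·log₁₀(r₂/r₁) drop.
L₂ = 72 − 10·log₁₀(129.6/9.7) = 72 − 11.258 = 60.74 dB.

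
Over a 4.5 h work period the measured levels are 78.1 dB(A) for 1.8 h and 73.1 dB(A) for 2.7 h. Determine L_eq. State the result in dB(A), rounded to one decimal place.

75.8 dB(A)

The energy average is taken in the linear domain: L_eq = 10·log₁₀[(Σ tᵢ·10^(Lᵢ/10))/T], T = 4.5 h.
Σ tᵢ·10^(Lᵢ/10) = 1.8·10^(78.1/10) + 2.7·10^(73.1/10) = 1.713e+08.
L_eq = 10·log₁₀(1.713e+08/4.5) = 75.81 dB(A).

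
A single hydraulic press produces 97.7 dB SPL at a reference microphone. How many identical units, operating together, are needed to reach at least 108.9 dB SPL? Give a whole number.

The shortfall is 108.9 − 97.7 = 11.2 dB, and N units add 10·log₁₀ N, so need 10·log₁₀ N ≥ 11.2.
N ≥ 10^(11.2/10) = 13.183, so N = 14.

14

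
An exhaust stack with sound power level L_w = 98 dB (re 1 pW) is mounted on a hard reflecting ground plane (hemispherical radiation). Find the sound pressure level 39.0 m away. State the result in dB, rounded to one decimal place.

Free-field hemispherical radiation: L_p = L_w − 10·log₁₀(2π·r²), r = 39.0 m.
2π·r² = 9557 m², 10·log₁₀ of that is 39.803 dB.
L_p = 98 − 39.803 = 58.20 dB.

58.2 dB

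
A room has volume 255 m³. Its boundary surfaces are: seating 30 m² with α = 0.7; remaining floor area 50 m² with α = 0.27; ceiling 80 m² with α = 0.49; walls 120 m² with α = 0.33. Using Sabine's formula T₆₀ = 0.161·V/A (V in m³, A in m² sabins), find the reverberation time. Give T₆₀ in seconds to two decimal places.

A = Σ Sᵢαᵢ = 30·0.7 + 50·0.27 + 80·0.49 + 120·0.33 = 113.30 m².
T₆₀ = 0.161 × 255 / 113.30 = 0.362 s.

0.36 s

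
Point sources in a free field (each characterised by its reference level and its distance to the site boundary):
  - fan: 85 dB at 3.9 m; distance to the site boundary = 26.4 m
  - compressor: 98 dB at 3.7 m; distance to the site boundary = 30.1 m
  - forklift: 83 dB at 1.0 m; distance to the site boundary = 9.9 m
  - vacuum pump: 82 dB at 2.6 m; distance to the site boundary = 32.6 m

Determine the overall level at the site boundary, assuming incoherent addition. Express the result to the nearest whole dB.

Apply inverse-square spreading to bring every level to the receiver, then sum 10^(L/10).
fan: 85 − 20·log₁₀(26.4/3.9) = 85 − 16.61 = 68.39 dB.
compressor: 98 − 20·log₁₀(30.1/3.7) = 98 − 18.21 = 79.79 dB.
forklift: 83 − 20·log₁₀(9.9/1.0) = 83 − 19.91 = 63.09 dB.
vacuum pump: 82 − 20·log₁₀(32.6/2.6) = 82 − 21.96 = 60.04 dB.
Σ 10^(L/10) = 1.053e+08 → L_total = 10·log₁₀(1.053e+08) = 80.22 dB.

80 dB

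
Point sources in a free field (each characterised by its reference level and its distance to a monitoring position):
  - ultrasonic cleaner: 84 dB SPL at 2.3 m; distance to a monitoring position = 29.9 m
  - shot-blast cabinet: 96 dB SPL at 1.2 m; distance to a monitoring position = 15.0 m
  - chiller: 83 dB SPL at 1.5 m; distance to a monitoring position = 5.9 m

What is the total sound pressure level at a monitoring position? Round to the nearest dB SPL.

First find each source's level at the receiver (point-source: −20·log₁₀(r/r_ref)), then combine on an intensity basis.
ultrasonic cleaner: 84 − 20·log₁₀(29.9/2.3) = 84 − 22.28 = 61.72 dB SPL.
shot-blast cabinet: 96 − 20·log₁₀(15.0/1.2) = 96 − 21.94 = 74.06 dB SPL.
chiller: 83 − 20·log₁₀(5.9/1.5) = 83 − 11.90 = 71.10 dB SPL.
Σ 10^(L/10) = 3.986e+07 → L_total = 10·log₁₀(3.986e+07) = 76.01 dB SPL.

76 dB SPL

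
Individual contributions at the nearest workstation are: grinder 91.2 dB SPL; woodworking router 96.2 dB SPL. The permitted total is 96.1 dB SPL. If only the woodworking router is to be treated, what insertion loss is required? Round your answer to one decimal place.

The untreated sources together contribute 10^(91.2/10) = 1.318e+09, i.e. 91.20 dB SPL.
The limit corresponds to 10^(96.1/10) = 4.074e+09; subtracting the fixed part leaves 2.756e+09 for the woodworking router, i.e. 94.40 dB SPL.
Required insertion loss = 96.2 − 94.40 = 1.80 dB.

1.8 dB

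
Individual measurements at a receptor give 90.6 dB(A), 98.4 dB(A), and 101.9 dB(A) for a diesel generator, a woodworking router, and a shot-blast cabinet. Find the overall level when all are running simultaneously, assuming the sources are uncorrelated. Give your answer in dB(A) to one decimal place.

Incoherent sources combine by intensity addition: L_total = 10·log₁₀(Σ 10^(L_i/10)).
Σ 10^(L/10) = 10^(90.6/10) + 10^(98.4/10) + 10^(101.9/10) = 2.355e+10.
L_total = 10·log₁₀(2.355e+10) = 103.72 dB(A).

103.7 dB(A)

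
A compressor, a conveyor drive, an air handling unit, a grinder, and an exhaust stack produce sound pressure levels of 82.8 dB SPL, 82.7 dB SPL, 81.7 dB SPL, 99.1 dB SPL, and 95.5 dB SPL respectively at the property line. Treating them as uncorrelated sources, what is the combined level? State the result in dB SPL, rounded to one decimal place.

For uncorrelated sources the intensities add, so convert each level to linear form, sum, and take 10·log₁₀ of the total.
Σ 10^(L/10) = 10^(82.8/10) + 10^(82.7/10) + 10^(81.7/10) + 10^(99.1/10) + 10^(95.5/10) = 1.220e+10.
L_total = 10·log₁₀(1.220e+10) = 100.86 dB SPL.

100.9 dB SPL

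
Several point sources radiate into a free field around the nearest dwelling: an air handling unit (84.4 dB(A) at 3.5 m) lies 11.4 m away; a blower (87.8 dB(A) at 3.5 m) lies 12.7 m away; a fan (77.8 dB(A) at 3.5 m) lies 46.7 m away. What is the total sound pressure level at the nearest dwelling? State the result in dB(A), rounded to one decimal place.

Propagate each source to the receiver with L = L_ref − 20·log₁₀(r/r_ref), then add intensities.
air handling unit: 84.4 − 20·log₁₀(11.4/3.5) = 84.4 − 10.26 = 74.14 dB(A).
blower: 87.8 − 20·log₁₀(12.7/3.5) = 87.8 − 11.19 = 76.61 dB(A).
fan: 77.8 − 20·log₁₀(46.7/3.5) = 77.8 − 22.50 = 55.30 dB(A).
Σ 10^(L/10) = 7.206e+07 → L_total = 10·log₁₀(7.206e+07) = 78.58 dB(A).

78.6 dB(A)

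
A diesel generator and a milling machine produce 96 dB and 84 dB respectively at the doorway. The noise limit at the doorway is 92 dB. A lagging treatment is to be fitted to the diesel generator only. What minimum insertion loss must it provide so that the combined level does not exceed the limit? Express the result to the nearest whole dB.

5 dB

The untreated sources together contribute 10^(84/10) = 2.512e+08, i.e. 84.00 dB.
The limit corresponds to 10^(92/10) = 1.585e+09; subtracting the fixed part leaves 1.334e+09 for the diesel generator, i.e. 91.25 dB.
So the diesel generator must be reduced from 96 to 91.25 dB: IL = 4.75 dB.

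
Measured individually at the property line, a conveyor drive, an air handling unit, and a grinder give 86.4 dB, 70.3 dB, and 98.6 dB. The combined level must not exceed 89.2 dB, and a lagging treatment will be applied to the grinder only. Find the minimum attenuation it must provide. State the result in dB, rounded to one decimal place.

12.8 dB

The untreated sources together contribute 10^(86.4/10) + 10^(70.3/10) = 4.472e+08, i.e. 86.51 dB.
To meet 89.2 dB overall, the treated grinder may contribute at most 10^(89.2/10) − 4.472e+08 = 3.845e+08, i.e. 85.85 dB.
Required insertion loss = 98.6 − 85.85 = 12.75 dB.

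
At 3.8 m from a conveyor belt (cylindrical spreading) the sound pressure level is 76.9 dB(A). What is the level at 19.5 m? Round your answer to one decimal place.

69.8 dB(A)

Cylindrical spreading from a line source gives a 10·log₁₀(r₂/r₁) drop.
L₂ = 76.9 − 10·log₁₀(19.5/3.8) = 76.9 − 7.103 = 69.80 dB(A).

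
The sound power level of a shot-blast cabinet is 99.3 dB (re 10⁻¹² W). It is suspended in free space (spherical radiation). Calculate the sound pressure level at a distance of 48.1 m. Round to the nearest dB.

55 dB

The power spreads over a sphere of area 4π·r², so L_p = L_w − 10·log₁₀(4π·r²).
4π·r² = 2.907e+04 m², 10·log₁₀ of that is 44.635 dB.
L_p = 99.3 − 44.635 = 54.66 dB.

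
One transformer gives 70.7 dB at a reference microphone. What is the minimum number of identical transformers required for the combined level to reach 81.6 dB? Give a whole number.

Need L₁ + 10·log₁₀ N ≥ 81.6, i.e. log₁₀ N ≥ 1.09.
N ≥ 10^(10.9/10) = 12.303, so N = 13.

13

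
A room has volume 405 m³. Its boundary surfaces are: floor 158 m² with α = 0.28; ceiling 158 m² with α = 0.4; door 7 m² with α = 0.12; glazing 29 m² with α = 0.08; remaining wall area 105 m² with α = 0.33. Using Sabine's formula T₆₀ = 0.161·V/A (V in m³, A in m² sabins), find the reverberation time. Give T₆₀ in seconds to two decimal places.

Summing Sᵢαᵢ: 158·0.28 + 158·0.4 + 7·0.12 + 29·0.08 + 105·0.33 = 145.25 m².
T₆₀ = 0.161 × 405 / 145.25 = 0.449 s.

0.45 s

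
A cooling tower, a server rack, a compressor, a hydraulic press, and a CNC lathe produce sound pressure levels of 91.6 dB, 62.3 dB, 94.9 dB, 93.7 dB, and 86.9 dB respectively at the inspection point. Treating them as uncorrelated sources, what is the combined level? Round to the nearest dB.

99 dB

Incoherent sources combine by intensity addition: L_total = 10·log₁₀(Σ 10^(L_i/10)).
Σ 10^(L/10) = 10^(91.6/10) + 10^(62.3/10) + 10^(94.9/10) + 10^(93.7/10) + 10^(86.9/10) = 7.371e+09.
L_total = 10·log₁₀(7.371e+09) = 98.68 dB.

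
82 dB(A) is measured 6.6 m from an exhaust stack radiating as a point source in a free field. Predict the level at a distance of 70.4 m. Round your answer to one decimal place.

61.4 dB(A)

For a point source, L₂ = L₁ − 20·log₁₀(r₂/r₁).
L₂ = 82 − 20·log₁₀(70.4/6.6) = 82 − 20.561 = 61.44 dB(A).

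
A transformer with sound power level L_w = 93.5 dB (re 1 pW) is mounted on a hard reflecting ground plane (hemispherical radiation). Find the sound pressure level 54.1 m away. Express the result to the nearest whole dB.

51 dB

The power spreads over a hemisphere of area 2π·r², so L_p = L_w − 10·log₁₀(2π·r²).
2π·r² = 1.839e+04 m², 10·log₁₀ of that is 42.646 dB.
L_p = 93.5 − 42.646 = 50.85 dB.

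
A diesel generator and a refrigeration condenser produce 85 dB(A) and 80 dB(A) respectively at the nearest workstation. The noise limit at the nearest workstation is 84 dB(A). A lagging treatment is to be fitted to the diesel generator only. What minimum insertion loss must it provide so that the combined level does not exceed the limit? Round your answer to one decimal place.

3.2 dB

Fixed contribution from the other source: Σ 10^(L/10) = 10^(80/10) = 1.000e+08 (80.00 dB(A)).
To meet 84 dB(A) overall, the treated diesel generator may contribute at most 10^(84/10) − 1.000e+08 = 1.512e+08, i.e. 81.80 dB(A).
So the diesel generator must be reduced from 85 to 81.80 dB(A): IL = 3.20 dB.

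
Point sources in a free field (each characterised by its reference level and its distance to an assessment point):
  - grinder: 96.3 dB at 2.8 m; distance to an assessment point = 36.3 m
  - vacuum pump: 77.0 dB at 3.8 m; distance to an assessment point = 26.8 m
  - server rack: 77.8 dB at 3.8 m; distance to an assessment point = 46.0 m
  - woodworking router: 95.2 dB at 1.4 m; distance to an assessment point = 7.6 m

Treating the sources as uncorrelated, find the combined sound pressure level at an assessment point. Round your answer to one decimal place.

Propagate each source to the receiver with L = L_ref − 20·log₁₀(r/r_ref), then add intensities.
grinder: 96.3 − 20·log₁₀(36.3/2.8) = 96.3 − 22.25 = 74.05 dB.
vacuum pump: 77.0 − 20·log₁₀(26.8/3.8) = 77.0 − 16.97 = 60.03 dB.
server rack: 77.8 − 20·log₁₀(46.0/3.8) = 77.8 − 21.66 = 56.14 dB.
woodworking router: 95.2 − 20·log₁₀(7.6/1.4) = 95.2 − 14.69 = 80.51 dB.
Σ 10^(L/10) = 1.392e+08 → L_total = 10·log₁₀(1.392e+08) = 81.44 dB.

81.4 dB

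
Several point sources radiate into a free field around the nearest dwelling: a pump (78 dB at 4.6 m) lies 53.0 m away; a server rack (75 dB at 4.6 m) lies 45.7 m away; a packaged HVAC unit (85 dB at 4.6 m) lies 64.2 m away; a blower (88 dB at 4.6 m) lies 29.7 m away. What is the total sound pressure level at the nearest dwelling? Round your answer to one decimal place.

72.4 dB

Propagate each source to the receiver with L = L_ref − 20·log₁₀(r/r_ref), then add intensities.
pump: 78 − 20·log₁₀(53.0/4.6) = 78 − 21.23 = 56.77 dB.
server rack: 75 − 20·log₁₀(45.7/4.6) = 75 − 19.94 = 55.06 dB.
packaged HVAC unit: 85 − 20·log₁₀(64.2/4.6) = 85 − 22.90 = 62.10 dB.
blower: 88 − 20·log₁₀(29.7/4.6) = 88 − 16.20 = 71.80 dB.
Σ 10^(L/10) = 1.755e+07 → L_total = 10·log₁₀(1.755e+07) = 72.44 dB.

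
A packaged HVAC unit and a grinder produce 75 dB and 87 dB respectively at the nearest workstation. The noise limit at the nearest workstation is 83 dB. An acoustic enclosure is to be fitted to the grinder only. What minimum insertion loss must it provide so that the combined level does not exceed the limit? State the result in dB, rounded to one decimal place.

4.7 dB

The untreated sources together contribute 10^(75/10) = 3.162e+07, i.e. 75.00 dB.
The limit corresponds to 10^(83/10) = 1.995e+08; subtracting the fixed part leaves 1.679e+08 for the grinder, i.e. 82.25 dB.
So the grinder must be reduced from 87 to 82.25 dB: IL = 4.75 dB.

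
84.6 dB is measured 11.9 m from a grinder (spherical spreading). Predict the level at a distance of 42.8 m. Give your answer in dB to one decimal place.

73.5 dB

For a point source, L₂ = L₁ − 20·log₁₀(r₂/r₁).
L₂ = 84.6 − 20·log₁₀(42.8/11.9) = 84.6 − 11.118 = 73.48 dB.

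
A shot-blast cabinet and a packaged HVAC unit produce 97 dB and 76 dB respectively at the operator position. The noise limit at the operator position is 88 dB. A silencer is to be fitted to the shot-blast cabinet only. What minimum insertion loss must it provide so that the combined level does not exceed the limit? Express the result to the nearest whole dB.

9 dB

Fixed contribution from the other source: Σ 10^(L/10) = 10^(76/10) = 3.981e+07 (76.00 dB).
The limit corresponds to 10^(88/10) = 6.310e+08; subtracting the fixed part leaves 5.911e+08 for the shot-blast cabinet, i.e. 87.72 dB.
So the shot-blast cabinet must be reduced from 97 to 87.72 dB: IL = 9.28 dB.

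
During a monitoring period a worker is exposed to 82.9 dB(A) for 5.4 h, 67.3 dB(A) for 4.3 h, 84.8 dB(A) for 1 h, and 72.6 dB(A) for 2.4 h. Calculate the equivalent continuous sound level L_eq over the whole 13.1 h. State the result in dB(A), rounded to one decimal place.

The energy average is taken in the linear domain: L_eq = 10·log₁₀[(Σ tᵢ·10^(Lᵢ/10))/T], T = 13.1 h.
Σ tᵢ·10^(Lᵢ/10) = 5.4·10^(82.9/10) + 4.3·10^(67.3/10) + 1·10^(84.8/10) + 2.4·10^(72.6/10) = 1.422e+09.
L_eq = 10·log₁₀(1.422e+09/13.1) = 80.36 dB(A).

80.4 dB(A)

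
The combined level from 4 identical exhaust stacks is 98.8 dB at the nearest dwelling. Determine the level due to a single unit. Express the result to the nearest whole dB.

93 dB

4 equal contributions raise the level by 10·log₁₀ 4 = 6.021 dB, so each unit alone gives 98.8 − 6.021.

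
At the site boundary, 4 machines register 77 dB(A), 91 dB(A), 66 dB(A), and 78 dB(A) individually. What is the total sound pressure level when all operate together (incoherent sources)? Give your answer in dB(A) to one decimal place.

91.4 dB(A)

For uncorrelated sources the intensities add, so convert each level to linear form, sum, and take 10·log₁₀ of the total.
Σ 10^(L/10) = 10^(77/10) + 10^(91/10) + 10^(66/10) + 10^(78/10) = 1.376e+09.
L_total = 10·log₁₀(1.376e+09) = 91.39 dB(A).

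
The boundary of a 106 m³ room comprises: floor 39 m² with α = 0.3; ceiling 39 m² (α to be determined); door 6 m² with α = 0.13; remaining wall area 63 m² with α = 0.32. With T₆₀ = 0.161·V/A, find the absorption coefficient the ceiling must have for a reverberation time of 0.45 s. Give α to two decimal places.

From T₆₀ = 0.161·V/A, the target T₆₀ = 0.45 s needs A = 0.161·106/0.45 = 37.92 m².
Absorption from the other surfaces = 39·0.3 + 6·0.13 + 63·0.32 = 32.64 m², so the ceiling must supply 5.28 m² over 39 m².
α = 5.28/39 = 0.135.

0.14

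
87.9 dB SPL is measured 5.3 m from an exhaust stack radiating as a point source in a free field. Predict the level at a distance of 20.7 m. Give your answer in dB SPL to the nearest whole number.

For a point source, L₂ = L₁ − 20·log₁₀(r₂/r₁).
L₂ = 87.9 − 20·log₁₀(20.7/5.3) = 87.9 − 11.834 = 76.07 dB SPL.

76 dB SPL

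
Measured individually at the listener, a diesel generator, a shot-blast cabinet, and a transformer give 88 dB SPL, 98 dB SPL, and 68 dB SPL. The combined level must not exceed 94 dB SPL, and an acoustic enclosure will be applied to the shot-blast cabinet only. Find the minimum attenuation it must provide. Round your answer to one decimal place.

5.3 dB

Fixed contribution from the other sources: Σ 10^(L/10) = 10^(88/10) + 10^(68/10) = 6.373e+08 (88.04 dB SPL).
The limit corresponds to 10^(94/10) = 2.512e+09; subtracting the fixed part leaves 1.875e+09 for the shot-blast cabinet, i.e. 92.73 dB SPL.
Required insertion loss = 98 − 92.73 = 5.27 dB.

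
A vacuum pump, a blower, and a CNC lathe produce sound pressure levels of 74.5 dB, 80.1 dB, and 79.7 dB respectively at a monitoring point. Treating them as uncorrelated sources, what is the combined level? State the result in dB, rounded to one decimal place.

For uncorrelated sources the intensities add, so convert each level to linear form, sum, and take 10·log₁₀ of the total.
Σ 10^(L/10) = 10^(74.5/10) + 10^(80.1/10) + 10^(79.7/10) = 2.238e+08.
L_total = 10·log₁₀(2.238e+08) = 83.50 dB.

83.5 dB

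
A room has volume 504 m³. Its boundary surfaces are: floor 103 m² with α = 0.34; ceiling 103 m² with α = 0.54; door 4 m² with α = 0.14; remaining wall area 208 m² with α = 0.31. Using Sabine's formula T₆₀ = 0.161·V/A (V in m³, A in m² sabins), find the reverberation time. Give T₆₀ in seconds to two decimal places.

0.52 s

Total absorption A = 103·0.34 + 103·0.54 + 4·0.14 + 208·0.31 = 155.68 m² sabins.
T₆₀ = 0.161 × 504 / 155.68 = 0.521 s.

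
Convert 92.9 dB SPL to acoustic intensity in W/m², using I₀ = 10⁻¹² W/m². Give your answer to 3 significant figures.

I/I₀ = 10^(92.9/10) = 1.95e+09, so I = 1.95e+09 × 10⁻¹² W/m².

0.00195 W/m²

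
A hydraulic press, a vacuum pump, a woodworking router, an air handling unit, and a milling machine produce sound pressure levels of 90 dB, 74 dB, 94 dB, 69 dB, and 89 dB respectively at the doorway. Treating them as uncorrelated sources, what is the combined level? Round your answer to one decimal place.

96.4 dB

For uncorrelated sources the intensities add, so convert each level to linear form, sum, and take 10·log₁₀ of the total.
Σ 10^(L/10) = 10^(90/10) + 10^(74/10) + 10^(94/10) + 10^(69/10) + 10^(89/10) = 4.339e+09.
L_total = 10·log₁₀(4.339e+09) = 96.37 dB.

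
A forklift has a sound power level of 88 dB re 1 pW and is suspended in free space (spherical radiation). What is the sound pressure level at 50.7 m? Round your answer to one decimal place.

L_p = L_w − 10·log₁₀(4π·r²) with r = 50.7 m.
4π·r² = 3.23e+04 m², 10·log₁₀ of that is 45.092 dB.
L_p = 88 − 45.092 = 42.91 dB.

42.9 dB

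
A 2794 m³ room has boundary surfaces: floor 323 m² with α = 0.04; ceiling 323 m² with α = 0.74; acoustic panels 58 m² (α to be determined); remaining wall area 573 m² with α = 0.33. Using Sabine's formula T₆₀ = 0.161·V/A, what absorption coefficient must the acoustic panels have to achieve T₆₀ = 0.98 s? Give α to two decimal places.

Required total absorption A = 0.161·2794/0.98 = 459.01 m².
Absorption from the other surfaces = 323·0.04 + 323·0.74 + 573·0.33 = 441.03 m², so the acoustic panels must supply 17.98 m² over 58 m².
α = 17.98/58 = 0.310.

0.31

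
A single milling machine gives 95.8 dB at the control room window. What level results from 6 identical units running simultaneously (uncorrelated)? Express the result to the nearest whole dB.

L_total = L₁ + 10·log₁₀ N for N identical incoherent sources.
L_total = 95.8 + 10·log₁₀(6) = 95.8 + 7.782 = 103.58 dB.

104 dB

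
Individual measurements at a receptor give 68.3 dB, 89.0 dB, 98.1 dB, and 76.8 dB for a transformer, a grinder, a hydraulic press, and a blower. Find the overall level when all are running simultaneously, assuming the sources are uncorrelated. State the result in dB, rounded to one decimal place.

For uncorrelated sources the intensities add, so convert each level to linear form, sum, and take 10·log₁₀ of the total.
Σ 10^(L/10) = 10^(68.3/10) + 10^(89.0/10) + 10^(98.1/10) + 10^(76.8/10) = 7.305e+09.
L_total = 10·log₁₀(7.305e+09) = 98.64 dB.

98.6 dB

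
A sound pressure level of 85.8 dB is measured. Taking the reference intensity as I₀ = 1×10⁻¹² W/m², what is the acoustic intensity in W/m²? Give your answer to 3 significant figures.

I/I₀ = 10^(85.8/10) = 3.802e+08, so I = 3.802e+08 × 10⁻¹² W/m².

0.000380 W/m²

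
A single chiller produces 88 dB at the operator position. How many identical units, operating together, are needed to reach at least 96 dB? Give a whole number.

7

Need L₁ + 10·log₁₀ N ≥ 96, i.e. log₁₀ N ≥ 0.80.
N ≥ 10^(8.0/10) = 6.310, so N = 7.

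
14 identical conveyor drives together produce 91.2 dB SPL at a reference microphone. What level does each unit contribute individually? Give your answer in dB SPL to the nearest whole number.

Dividing the total intensity by 14 lowers the level by 10·log₁₀ 14 = 11.461 dB: L₁ = 91.2 − 11.461.

80 dB SPL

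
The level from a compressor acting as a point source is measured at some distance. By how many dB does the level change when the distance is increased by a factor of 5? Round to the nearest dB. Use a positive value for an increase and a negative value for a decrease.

-14 dB

Point-source spreading: ΔL = −20·log₁₀(r₂/r₁).
ΔL = −20·log₁₀(5) = -13.98 dB.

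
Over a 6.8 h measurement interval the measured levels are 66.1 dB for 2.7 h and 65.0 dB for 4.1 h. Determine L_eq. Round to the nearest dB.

65 dB

L_eq = 10·log₁₀[(1/T)·Σ tᵢ·10^(Lᵢ/10)] with T = 6.8 h.
Σ tᵢ·10^(Lᵢ/10) = 2.7·10^(66.1/10) + 4.1·10^(65.0/10) = 2.396e+07.
L_eq = 10·log₁₀(2.396e+07/6.8) = 65.47 dB.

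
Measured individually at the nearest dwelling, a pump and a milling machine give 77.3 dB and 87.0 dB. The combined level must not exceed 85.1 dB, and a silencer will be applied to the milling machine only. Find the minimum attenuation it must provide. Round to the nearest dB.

Fixed contribution from the other source: Σ 10^(L/10) = 10^(77.3/10) = 5.370e+07 (77.30 dB).
The limit corresponds to 10^(85.1/10) = 3.236e+08; subtracting the fixed part leaves 2.699e+08 for the milling machine, i.e. 84.31 dB.
Required insertion loss = 87.0 − 84.31 = 2.69 dB.

3 dB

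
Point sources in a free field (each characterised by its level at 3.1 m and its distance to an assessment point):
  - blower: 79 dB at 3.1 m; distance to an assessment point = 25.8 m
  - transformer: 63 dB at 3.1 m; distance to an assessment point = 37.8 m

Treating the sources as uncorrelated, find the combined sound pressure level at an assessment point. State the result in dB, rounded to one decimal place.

60.6 dB

First find each source's level at the receiver (point-source: −20·log₁₀(r/r_ref)), then combine on an intensity basis.
blower: 79 − 20·log₁₀(25.8/3.1) = 79 − 18.41 = 60.59 dB.
transformer: 63 − 20·log₁₀(37.8/3.1) = 63 − 21.72 = 41.28 dB.
Σ 10^(L/10) = 1.160e+06 → L_total = 10·log₁₀(1.160e+06) = 60.65 dB.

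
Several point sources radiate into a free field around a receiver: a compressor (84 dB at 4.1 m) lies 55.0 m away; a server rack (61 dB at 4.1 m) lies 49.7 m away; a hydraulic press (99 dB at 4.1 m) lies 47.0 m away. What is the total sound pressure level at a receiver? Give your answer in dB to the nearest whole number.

78 dB

Apply inverse-square spreading to bring every level to the receiver, then sum 10^(L/10).
compressor: 84 − 20·log₁₀(55.0/4.1) = 84 − 22.55 = 61.45 dB.
server rack: 61 − 20·log₁₀(49.7/4.1) = 61 − 21.67 = 39.33 dB.
hydraulic press: 99 − 20·log₁₀(47.0/4.1) = 99 − 21.19 = 77.81 dB.
Σ 10^(L/10) = 6.185e+07 → L_total = 10·log₁₀(6.185e+07) = 77.91 dB.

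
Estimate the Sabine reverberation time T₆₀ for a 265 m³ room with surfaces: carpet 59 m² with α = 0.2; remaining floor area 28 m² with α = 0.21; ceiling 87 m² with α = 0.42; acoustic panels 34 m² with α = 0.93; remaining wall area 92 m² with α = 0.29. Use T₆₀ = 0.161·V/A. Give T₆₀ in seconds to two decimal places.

A = Σ Sᵢαᵢ = 59·0.2 + 28·0.21 + 87·0.42 + 34·0.93 + 92·0.29 = 112.52 m².
T₆₀ = 0.161 × 265 / 112.52 = 0.379 s.

0.38 s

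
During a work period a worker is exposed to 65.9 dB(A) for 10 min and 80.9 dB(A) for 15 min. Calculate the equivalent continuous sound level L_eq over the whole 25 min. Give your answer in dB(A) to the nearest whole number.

79 dB(A)

Weight each interval's intensity by its duration and average over T = 25 min:
Σ tᵢ·10^(Lᵢ/10) = 10·10^(65.9/10) + 15·10^(80.9/10) = 1.884e+09.
L_eq = 10·log₁₀(1.884e+09/25) = 78.77 dB(A).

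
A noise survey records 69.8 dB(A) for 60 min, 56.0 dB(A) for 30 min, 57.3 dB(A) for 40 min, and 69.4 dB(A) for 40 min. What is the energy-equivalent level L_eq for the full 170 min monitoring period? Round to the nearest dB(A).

67 dB(A)

The energy average is taken in the linear domain: L_eq = 10·log₁₀[(Σ tᵢ·10^(Lᵢ/10))/T], T = 170 min.
Σ tᵢ·10^(Lᵢ/10) = 60·10^(69.8/10) + 30·10^(56.0/10) + 40·10^(57.3/10) + 40·10^(69.4/10) = 9.548e+08.
L_eq = 10·log₁₀(9.548e+08/170) = 67.49 dB(A).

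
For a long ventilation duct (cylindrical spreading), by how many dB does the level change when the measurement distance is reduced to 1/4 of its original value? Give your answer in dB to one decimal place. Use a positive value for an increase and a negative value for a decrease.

A line source loses 3 dB per doubling of distance; generally ΔL = −10·log₁₀(r₂/r₁).
ΔL = −10·log₁₀(0.25) = +6.02 dB.

+6.0 dB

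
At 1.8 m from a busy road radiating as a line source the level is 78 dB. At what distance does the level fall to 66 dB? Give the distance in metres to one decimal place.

28.5 m

Line-source spreading drops the level by 10·log₁₀(r₂/r₁); inverting, r₂/r₁ = 10^(ΔL/10).
r₂ = 1.8·10^((78−66)/10) = 1.8·10^(12.0/10) = 28.53 m.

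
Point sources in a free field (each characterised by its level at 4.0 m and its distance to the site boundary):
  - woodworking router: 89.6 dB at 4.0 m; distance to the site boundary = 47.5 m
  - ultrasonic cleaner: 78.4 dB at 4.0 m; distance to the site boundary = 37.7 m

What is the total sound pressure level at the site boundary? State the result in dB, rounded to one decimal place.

68.6 dB

Apply inverse-square spreading to bring every level to the receiver, then sum 10^(L/10).
woodworking router: 89.6 − 20·log₁₀(47.5/4.0) = 89.6 − 21.49 = 68.11 dB.
ultrasonic cleaner: 78.4 − 20·log₁₀(37.7/4.0) = 78.4 − 19.49 = 58.91 dB.
Σ 10^(L/10) = 7.246e+06 → L_total = 10·log₁₀(7.246e+06) = 68.60 dB.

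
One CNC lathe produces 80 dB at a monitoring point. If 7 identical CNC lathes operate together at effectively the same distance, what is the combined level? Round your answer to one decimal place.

With 7 equal, uncorrelated contributions the intensity is 7× that of one unit, giving a rise of 10·log₁₀ 7.
L_total = 80 + 10·log₁₀(7) = 80 + 8.451 = 88.45 dB.

88.5 dB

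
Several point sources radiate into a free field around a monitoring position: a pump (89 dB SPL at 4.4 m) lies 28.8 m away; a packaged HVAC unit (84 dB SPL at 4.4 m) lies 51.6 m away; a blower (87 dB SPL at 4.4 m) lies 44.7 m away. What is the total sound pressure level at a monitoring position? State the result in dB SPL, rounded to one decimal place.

74.0 dB SPL

Apply inverse-square spreading to bring every level to the receiver, then sum 10^(L/10).
pump: 89 − 20·log₁₀(28.8/4.4) = 89 − 16.32 = 72.68 dB SPL.
packaged HVAC unit: 84 − 20·log₁₀(51.6/4.4) = 84 − 21.38 = 62.62 dB SPL.
blower: 87 − 20·log₁₀(44.7/4.4) = 87 − 20.14 = 66.86 dB SPL.
Σ 10^(L/10) = 2.522e+07 → L_total = 10·log₁₀(2.522e+07) = 74.02 dB SPL.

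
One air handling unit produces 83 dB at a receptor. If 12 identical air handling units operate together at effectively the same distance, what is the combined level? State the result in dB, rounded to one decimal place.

With 12 equal, uncorrelated contributions the intensity is 12× that of one unit, giving a rise of 10·log₁₀ 12.
L_total = 83 + 10·log₁₀(12) = 83 + 10.792 = 93.79 dB.

93.8 dB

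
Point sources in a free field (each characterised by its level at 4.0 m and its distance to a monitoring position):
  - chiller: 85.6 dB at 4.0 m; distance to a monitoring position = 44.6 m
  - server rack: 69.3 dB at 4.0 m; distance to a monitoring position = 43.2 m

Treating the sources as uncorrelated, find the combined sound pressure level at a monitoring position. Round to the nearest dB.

65 dB

Apply inverse-square spreading to bring every level to the receiver, then sum 10^(L/10).
chiller: 85.6 − 20·log₁₀(44.6/4.0) = 85.6 − 20.95 = 64.65 dB.
server rack: 69.3 − 20·log₁₀(43.2/4.0) = 69.3 − 20.67 = 48.63 dB.
Σ 10^(L/10) = 2.993e+06 → L_total = 10·log₁₀(2.993e+06) = 64.76 dB.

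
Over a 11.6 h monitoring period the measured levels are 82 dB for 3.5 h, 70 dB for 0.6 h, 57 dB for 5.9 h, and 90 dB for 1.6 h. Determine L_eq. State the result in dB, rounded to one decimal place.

Weight each interval's intensity by its duration and average over T = 11.6 h:
Σ tᵢ·10^(Lᵢ/10) = 3.5·10^(82/10) + 0.6·10^(70/10) + 5.9·10^(57/10) + 1.6·10^(90/10) = 2.164e+09.
L_eq = 10·log₁₀(2.164e+09/11.6) = 82.71 dB.

82.7 dB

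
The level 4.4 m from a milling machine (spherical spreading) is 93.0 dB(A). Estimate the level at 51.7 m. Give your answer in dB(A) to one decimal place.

71.6 dB(A)

For a point source, L₂ = L₁ − 20·log₁₀(r₂/r₁).
L₂ = 93.0 − 20·log₁₀(51.7/4.4) = 93.0 − 21.401 = 71.60 dB(A).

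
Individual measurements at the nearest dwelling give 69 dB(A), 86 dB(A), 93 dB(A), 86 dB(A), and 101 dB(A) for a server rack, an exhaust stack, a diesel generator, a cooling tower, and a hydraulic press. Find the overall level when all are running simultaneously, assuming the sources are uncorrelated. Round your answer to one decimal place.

For uncorrelated sources the intensities add, so convert each level to linear form, sum, and take 10·log₁₀ of the total.
Σ 10^(L/10) = 10^(69/10) + 10^(86/10) + 10^(93/10) + 10^(86/10) + 10^(101/10) = 1.539e+10.
L_total = 10·log₁₀(1.539e+10) = 101.87 dB(A).

101.9 dB(A)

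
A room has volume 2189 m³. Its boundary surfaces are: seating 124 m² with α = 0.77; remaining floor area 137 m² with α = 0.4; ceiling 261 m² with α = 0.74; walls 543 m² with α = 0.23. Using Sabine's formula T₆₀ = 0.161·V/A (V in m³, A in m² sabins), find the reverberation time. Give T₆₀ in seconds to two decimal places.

A = Σ Sᵢαᵢ = 124·0.77 + 137·0.4 + 261·0.74 + 543·0.23 = 468.31 m².
T₆₀ = 0.161·V/A = 0.161·2189/468.31 = 0.753 s.

0.75 s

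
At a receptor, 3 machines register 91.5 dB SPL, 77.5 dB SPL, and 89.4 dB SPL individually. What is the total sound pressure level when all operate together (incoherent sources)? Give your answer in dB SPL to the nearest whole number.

94 dB SPL

Incoherent sources combine by intensity addition: L_total = 10·log₁₀(Σ 10^(L_i/10)).
Σ 10^(L/10) = 10^(91.5/10) + 10^(77.5/10) + 10^(89.4/10) = 2.340e+09.
L_total = 10·log₁₀(2.340e+09) = 93.69 dB SPL.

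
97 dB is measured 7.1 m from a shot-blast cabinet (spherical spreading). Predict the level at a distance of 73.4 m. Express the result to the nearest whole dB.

Spherical spreading from a point source gives a 20·log₁₀(r₂/r₁) drop.
L₂ = 97 − 20·log₁₀(73.4/7.1) = 97 − 20.289 = 76.71 dB.

77 dB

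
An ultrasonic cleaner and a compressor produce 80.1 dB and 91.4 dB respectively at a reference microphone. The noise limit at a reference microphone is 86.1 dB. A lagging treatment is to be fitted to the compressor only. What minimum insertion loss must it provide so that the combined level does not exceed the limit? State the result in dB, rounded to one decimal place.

Fixed contribution from the other source: Σ 10^(L/10) = 10^(80.1/10) = 1.023e+08 (80.10 dB).
The limit corresponds to 10^(86.1/10) = 4.074e+08; subtracting the fixed part leaves 3.051e+08 for the compressor, i.e. 84.84 dB.
Required insertion loss = 91.4 − 84.84 = 6.56 dB.

6.6 dB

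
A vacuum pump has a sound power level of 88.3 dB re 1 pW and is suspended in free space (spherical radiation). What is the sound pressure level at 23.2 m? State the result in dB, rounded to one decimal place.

L_p = L_w − 10·log₁₀(4π·r²) with r = 23.2 m.
4π·r² = 6764 m², 10·log₁₀ of that is 38.302 dB.
L_p = 88.3 − 38.302 = 50.00 dB.

50.0 dB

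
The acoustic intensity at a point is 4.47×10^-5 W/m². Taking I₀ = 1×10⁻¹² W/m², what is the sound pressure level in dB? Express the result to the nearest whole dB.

Dividing by I₀ shifts the exponent by 12: I/I₀ = 4.47×10^7.
L = 10·(0.6503 + 7) = 76.50 dB.

77 dB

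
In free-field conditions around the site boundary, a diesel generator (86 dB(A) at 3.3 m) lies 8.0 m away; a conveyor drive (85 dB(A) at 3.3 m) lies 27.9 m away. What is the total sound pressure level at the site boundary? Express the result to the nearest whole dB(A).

Apply inverse-square spreading to bring every level to the receiver, then sum 10^(L/10).
diesel generator: 86 − 20·log₁₀(8.0/3.3) = 86 − 7.69 = 78.31 dB(A).
conveyor drive: 85 − 20·log₁₀(27.9/3.3) = 85 − 18.54 = 66.46 dB(A).
Σ 10^(L/10) = 7.216e+07 → L_total = 10·log₁₀(7.216e+07) = 78.58 dB(A).

79 dB(A)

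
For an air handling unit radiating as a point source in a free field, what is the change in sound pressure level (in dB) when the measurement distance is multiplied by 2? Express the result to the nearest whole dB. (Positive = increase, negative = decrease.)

-6 dB

Point-source spreading: ΔL = −20·log₁₀(r₂/r₁).
ΔL = −20·log₁₀(2) = -6.02 dB.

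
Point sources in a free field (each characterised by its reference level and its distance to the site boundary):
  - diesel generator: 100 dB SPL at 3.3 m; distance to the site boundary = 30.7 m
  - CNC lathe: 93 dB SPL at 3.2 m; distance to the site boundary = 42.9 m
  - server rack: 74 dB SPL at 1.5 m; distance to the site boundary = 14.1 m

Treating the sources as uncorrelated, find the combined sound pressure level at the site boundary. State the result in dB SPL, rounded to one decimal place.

81.0 dB SPL

First find each source's level at the receiver (point-source: −20·log₁₀(r/r_ref)), then combine on an intensity basis.
diesel generator: 100 − 20·log₁₀(30.7/3.3) = 100 − 19.37 = 80.63 dB SPL.
CNC lathe: 93 − 20·log₁₀(42.9/3.2) = 93 − 22.55 = 70.45 dB SPL.
server rack: 74 − 20·log₁₀(14.1/1.5) = 74 − 19.46 = 54.54 dB SPL.
Σ 10^(L/10) = 1.269e+08 → L_total = 10·log₁₀(1.269e+08) = 81.04 dB SPL.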